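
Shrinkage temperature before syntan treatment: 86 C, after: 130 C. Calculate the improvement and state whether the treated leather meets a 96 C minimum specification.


Improvement = 130 - 86 = 44 C
Spec check: 130 C >= 96 C? Yes


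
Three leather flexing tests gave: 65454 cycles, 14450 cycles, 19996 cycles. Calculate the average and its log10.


Average = (65454 + 14450 + 19996) / 3 = 33300 cycles
log10(33300) = 4.52


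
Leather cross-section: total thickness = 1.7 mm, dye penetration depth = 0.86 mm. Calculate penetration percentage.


50.6%


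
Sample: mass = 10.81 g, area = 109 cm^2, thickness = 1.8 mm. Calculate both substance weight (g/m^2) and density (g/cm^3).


Substance weight = 991.7 g/m^2
Density = 0.551 g/cm^3

SW = 10.81 / 109 x 10000 = 991.7 g/m^2
Volume = 109 x 1.8 / 10 = 19.62 cm^3
Density = 10.81 / 19.62 = 0.551 g/cm^3


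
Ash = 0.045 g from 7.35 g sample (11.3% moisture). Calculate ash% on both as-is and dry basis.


As-is ash% = 0.045 / 7.35 x 100 = 0.61%
Dry mass = 7.35 x (100 - 11.3) / 100 = 6.51945 g
Dry-basis ash% = 0.045 / 6.51945 x 100 = 0.69%


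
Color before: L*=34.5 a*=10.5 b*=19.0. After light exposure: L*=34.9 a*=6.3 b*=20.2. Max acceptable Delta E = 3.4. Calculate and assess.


dL = 0.4, da = -4.2, db = 1.2
dE = sqrt((0.4)^2 + (-4.2)^2 + (1.2)^2) = 4.39
Max = 3.4
Passes: No


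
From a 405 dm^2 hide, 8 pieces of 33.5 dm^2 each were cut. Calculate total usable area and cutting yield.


Total usable = 8 x 33.5 = 268.0 dm^2
Yield = 268.0 / 405 x 100 = 66.2%


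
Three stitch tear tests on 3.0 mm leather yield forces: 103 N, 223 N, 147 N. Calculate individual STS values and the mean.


STS1 = 103 / 3.0 = 34.3 N/mm
STS2 = 223 / 3.0 = 74.3 N/mm
STS3 = 147 / 3.0 = 49.0 N/mm
Mean = (34.3 + 74.3 + 49.0) / 3 = 52.5 N/mm


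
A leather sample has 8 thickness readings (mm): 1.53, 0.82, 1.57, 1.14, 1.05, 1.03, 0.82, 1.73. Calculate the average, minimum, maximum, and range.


Average = 1.21 mm
Min = 0.82 mm
Max = 1.73 mm
Range = 0.91 mm


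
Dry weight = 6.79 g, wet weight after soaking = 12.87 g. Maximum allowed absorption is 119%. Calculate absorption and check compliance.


WA = (12.87 - 6.79) / 6.79 x 100 = 89.5%
Maximum allowed: 119%
Compliant: Yes


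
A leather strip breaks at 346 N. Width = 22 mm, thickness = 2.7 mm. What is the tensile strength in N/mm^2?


Cross-sectional area = 22 x 2.7 = 59.4 mm^2
Tensile strength = 346 / 59.4 = 5.82 N/mm^2


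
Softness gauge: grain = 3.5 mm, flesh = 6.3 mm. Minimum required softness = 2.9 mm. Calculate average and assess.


Average softness = 4.90 mm
Meets requirement: Yes


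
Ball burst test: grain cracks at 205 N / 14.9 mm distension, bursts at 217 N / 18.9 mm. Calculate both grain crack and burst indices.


Crack index = 205 / 14.9 = 13.8 N/mm
Burst index = 217 / 18.9 = 11.5 N/mm


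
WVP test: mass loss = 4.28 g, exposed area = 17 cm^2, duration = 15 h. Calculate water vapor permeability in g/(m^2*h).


WVP = mass_loss / (area x time) x 10000
WVP = 4.28 / (17 x 15) x 10000
WVP = 4.28 / 255 x 10000 = 167.84 g/(m^2*h)


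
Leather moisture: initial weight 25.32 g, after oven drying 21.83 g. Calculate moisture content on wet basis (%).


Moisture = 25.32 - 21.83 = 3.49 g
MC = 3.49 / 25.32 x 100 = 13.8%


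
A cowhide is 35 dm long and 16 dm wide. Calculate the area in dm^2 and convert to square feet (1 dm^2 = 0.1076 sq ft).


Area = 35 x 16 = 560 dm^2
Conversion: 560 x 0.1076 = 60.26 sq ft


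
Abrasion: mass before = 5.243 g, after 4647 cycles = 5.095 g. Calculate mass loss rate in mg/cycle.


0.032 mg/cycle


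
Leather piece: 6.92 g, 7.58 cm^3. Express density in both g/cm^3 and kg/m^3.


Density = 6.92 / 7.58 = 0.913 g/cm^3
Convert: 0.913 x 1000 = 913 kg/m^3


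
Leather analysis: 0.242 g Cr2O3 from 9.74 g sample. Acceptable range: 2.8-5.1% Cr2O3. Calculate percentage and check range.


Cr2O3 = 2.48%
Within range: No


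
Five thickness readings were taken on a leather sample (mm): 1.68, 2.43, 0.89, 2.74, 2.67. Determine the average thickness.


2.08 mm


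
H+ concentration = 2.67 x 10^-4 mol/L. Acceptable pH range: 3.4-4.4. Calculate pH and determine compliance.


pH = -log10(2.67 x 10^-4) = 3.57
Range: 3.4 to 4.4
Compliant: Yes


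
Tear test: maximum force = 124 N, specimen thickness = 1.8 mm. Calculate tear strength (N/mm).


68.9 N/mm


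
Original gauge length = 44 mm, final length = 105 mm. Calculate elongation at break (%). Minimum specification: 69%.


Extension = 105 - 44 = 61 mm
Elongation = 61 / 44 x 100 = 138.6%
Minimum required: 69%
Meets specification: Yes


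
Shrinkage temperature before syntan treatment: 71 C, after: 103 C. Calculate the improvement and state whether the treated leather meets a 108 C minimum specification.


Improvement = 103 - 71 = 32 C
Spec check: 103 C >= 108 C? No


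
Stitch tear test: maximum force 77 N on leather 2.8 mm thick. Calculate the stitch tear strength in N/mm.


Stitch tear strength = force / thickness
STS = 77 / 2.8 = 27.5 N/mm


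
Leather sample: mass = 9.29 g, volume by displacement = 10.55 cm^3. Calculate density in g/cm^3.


Density = mass / volume
Density = 9.29 / 10.55 = 0.881 g/cm^3


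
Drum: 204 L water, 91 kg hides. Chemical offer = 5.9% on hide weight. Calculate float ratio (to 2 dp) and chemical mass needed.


Float ratio = 2.24
Chemical needed = 5.369 kg

Float ratio = 204 / 91 = 2.24
Chemical = 91 x 5.9 / 100 = 5.369 kg


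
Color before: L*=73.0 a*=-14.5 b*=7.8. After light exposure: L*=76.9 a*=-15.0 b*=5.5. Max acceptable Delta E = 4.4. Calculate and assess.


dL = 3.9, da = -0.5, db = -2.3
dE = sqrt((3.9)^2 + (-0.5)^2 + (-2.3)^2) = 4.56
Max = 4.4
Passes: No


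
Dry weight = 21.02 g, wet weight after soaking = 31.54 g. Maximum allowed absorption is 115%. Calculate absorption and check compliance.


Absorption = 50.0%
Compliant: Yes


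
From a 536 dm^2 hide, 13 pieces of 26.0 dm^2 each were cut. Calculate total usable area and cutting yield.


Usable area = 338.0 dm^2
Yield = 63.1%

Total usable = 13 x 26.0 = 338.0 dm^2
Yield = 338.0 / 536 x 100 = 63.1%


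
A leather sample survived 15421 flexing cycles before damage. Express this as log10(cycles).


4.19

log10(15421) = 4.19


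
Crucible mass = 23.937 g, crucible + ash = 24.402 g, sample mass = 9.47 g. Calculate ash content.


Ash mass = 0.465 g
Ash content = 4.91%

Ash mass = 24.402 - 23.937 = 0.465 g
Ash% = 0.465 / 9.47 x 100 = 4.91%


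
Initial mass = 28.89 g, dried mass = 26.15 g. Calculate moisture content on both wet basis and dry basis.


Wet basis = 9.5%
Dry basis = 10.5%


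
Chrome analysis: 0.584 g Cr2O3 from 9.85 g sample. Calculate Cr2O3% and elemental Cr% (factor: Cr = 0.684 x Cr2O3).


Cr2O3% = 0.584 / 9.85 x 100 = 5.93%
Cr% = 5.93 x 0.684 = 4.06%


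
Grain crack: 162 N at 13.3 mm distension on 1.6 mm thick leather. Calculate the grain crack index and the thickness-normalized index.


Crack index = 162 / 13.3 = 12.2 N/mm
Normalized = 12.2 / 1.6 = 7.6 N/mm per mm


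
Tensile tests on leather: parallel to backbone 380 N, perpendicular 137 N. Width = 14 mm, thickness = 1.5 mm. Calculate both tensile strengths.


Area = 14 x 1.5 = 21.0 mm^2
TS (parallel) = 380 / 21.0 = 18.10 N/mm^2
TS (perpendicular) = 137 / 21.0 = 6.52 N/mm^2


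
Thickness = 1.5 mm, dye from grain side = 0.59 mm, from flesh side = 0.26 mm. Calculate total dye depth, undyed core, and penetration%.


Total dyed = 0.59 + 0.26 = 0.85 mm
Undyed core = 1.5 - 0.85 = 0.65 mm
Penetration = 0.85 / 1.5 x 100 = 56.7%


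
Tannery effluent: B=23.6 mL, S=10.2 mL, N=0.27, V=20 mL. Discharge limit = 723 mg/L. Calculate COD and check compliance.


COD = 1447.2 mg/L
Compliant: No

COD = (23.6 - 10.2) x 0.27 x 8000 / 20 = 1447.2 mg/L
Limit: 723 mg/L
Compliant: No


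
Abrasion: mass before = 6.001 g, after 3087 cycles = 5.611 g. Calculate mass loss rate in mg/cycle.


Mass loss = 6.001 - 5.611 = 0.390 g
Rate = 0.390 / 3087 x 1000 = 0.126 mg/cycle


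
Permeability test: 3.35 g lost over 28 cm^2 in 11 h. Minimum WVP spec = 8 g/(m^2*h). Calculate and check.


WVP = 3.35 / (28 x 11) x 10000 = 108.77 g/(m^2*h)
Minimum: 8 g/(m^2*h)
Meets spec: Yes


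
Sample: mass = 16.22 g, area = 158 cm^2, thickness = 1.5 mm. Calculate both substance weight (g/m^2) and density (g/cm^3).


SW = 16.22 / 158 x 10000 = 1026.6 g/m^2
Volume = 158 x 1.5 / 10 = 23.70 cm^3
Density = 16.22 / 23.70 = 0.684 g/cm^3


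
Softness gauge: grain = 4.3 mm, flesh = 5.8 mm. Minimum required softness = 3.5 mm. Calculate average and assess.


Average = (4.3 + 5.8) / 2 = 5.05 mm
Minimum = 3.5 mm
Meets requirement: Yes


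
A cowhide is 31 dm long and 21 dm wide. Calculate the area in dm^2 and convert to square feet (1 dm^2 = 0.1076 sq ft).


651 dm^2
70.05 sq ft

Area = 31 x 21 = 651 dm^2
Conversion: 651 x 0.1076 = 70.05 sq ft


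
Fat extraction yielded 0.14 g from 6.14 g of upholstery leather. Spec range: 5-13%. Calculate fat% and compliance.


Fat% = 0.14 / 6.14 x 100 = 2.3%
Spec range: 5-13%
Compliant: No


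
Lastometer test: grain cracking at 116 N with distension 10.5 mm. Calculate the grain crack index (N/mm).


Grain crack index = force / distension
Index = 116 / 10.5 = 11.0 N/mm


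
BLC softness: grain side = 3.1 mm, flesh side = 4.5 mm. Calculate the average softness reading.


3.80 mm

Average = (3.1 + 4.5) / 2
Average = 3.80 mm


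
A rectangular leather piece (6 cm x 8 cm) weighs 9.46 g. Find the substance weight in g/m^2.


Area = 6 x 8 = 48 cm^2
SW = 9.46 / 48 x 10000 = 1970.8 g/m^2


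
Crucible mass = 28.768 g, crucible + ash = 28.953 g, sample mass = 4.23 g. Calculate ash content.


Ash mass = 28.953 - 28.768 = 0.185 g
Ash% = 0.185 / 4.23 x 100 = 4.37%


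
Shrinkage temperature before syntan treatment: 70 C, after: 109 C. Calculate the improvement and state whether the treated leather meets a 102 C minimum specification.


Improvement = 109 - 70 = 39 C
Spec check: 109 C >= 102 C? Yes


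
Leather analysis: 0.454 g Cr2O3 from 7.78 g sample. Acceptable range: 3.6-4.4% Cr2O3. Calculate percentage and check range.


Cr2O3 = 5.84%
Within range: No

Cr2O3% = 0.454 / 7.78 x 100 = 5.84%
Acceptable range: 3.6 to 4.4%
Within range: No


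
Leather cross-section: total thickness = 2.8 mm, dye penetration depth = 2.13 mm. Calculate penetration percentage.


Penetration% = 2.13 / 2.8 x 100
Penetration = 76.1%


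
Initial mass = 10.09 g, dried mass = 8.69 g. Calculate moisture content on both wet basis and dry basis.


Moisture lost = 10.09 - 8.69 = 1.40 g
Wet basis MC = 1.40 / 10.09 x 100 = 13.9%
Dry basis MC = 1.40 / 8.69 x 100 = 16.1%


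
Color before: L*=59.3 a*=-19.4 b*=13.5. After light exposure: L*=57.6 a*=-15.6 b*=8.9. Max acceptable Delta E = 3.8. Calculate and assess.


Delta E = 6.20
Passes: No


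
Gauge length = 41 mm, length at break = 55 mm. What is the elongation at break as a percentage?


Extension = 55 - 41 = 14 mm
Elongation = 14 / 41 x 100 = 34.1%


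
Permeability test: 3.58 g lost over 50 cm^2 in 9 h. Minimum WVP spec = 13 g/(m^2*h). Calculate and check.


WVP = 3.58 / (50 x 9) x 10000 = 79.56 g/(m^2*h)
Minimum: 13 g/(m^2*h)
Meets spec: Yes


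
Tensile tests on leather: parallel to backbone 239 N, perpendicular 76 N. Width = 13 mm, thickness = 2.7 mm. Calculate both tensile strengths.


Parallel = 6.81 N/mm^2
Perpendicular = 2.17 N/mm^2


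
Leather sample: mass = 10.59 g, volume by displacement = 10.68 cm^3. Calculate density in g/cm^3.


Density = mass / volume
Density = 10.59 / 10.68 = 0.992 g/cm^3


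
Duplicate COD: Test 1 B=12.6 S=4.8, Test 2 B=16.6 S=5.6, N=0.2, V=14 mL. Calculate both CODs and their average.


COD1 = 891.4 mg/L
COD2 = 1257.1 mg/L
Average = 1074.3 mg/L

COD1 = (12.6 - 4.8) x 0.2 x 8000 / 14 = 891.4 mg/L
COD2 = (16.6 - 5.6) x 0.2 x 8000 / 14 = 1257.1 mg/L
Average = (891.4 + 1257.1) / 2 = 1074.3 mg/L


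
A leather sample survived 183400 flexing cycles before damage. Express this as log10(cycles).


log10(183400) = 5.26


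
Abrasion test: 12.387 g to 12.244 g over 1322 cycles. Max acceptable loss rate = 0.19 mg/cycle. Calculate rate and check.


Rate = 0.108 mg/cycle
Passes: Yes


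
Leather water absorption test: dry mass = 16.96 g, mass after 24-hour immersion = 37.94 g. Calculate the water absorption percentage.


123.7%

Water absorbed = 37.94 - 16.96 = 20.98 g
WA% = 20.98 / 16.96 x 100 = 123.7%


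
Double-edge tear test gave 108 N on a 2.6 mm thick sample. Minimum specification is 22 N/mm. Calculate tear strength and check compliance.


Tear strength = 108 / 2.6 = 41.5 N/mm
Required minimum = 22 N/mm
Compliant: Yes


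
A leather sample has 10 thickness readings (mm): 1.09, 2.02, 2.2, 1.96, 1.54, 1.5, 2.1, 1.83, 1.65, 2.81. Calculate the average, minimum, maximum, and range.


Sum = 18.70
Average = 18.70 / 10 = 1.87 mm
Minimum = 1.09 mm
Maximum = 2.81 mm
Range = 2.81 - 1.09 = 1.72 mm


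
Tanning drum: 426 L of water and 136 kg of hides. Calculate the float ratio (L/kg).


3.1

Float ratio = water / hide weight
Ratio = 426 / 136 = 3.1


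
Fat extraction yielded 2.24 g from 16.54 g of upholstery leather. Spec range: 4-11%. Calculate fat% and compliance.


Fat content = 13.5%
Compliant: No


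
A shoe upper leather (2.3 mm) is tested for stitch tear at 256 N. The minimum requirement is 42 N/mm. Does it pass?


STS = 111.3 N/mm
Passes: Yes

STS = 256 / 2.3 = 111.3 N/mm
Minimum required: 42 N/mm
Passes: Yes


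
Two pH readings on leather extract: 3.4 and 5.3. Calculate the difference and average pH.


Difference = 1.9
Average pH = 4.35

Difference = |3.4 - 5.3| = 1.9
Average = (3.4 + 5.3) / 2 = 4.35


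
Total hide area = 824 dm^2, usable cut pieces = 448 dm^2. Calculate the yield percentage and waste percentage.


Yield = 448 / 824 x 100 = 54.4%
Waste = 824 - 448 = 376 dm^2
Waste% = 100 - 54.4 = 45.6%


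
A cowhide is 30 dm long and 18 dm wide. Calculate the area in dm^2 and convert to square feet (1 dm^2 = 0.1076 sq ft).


Area = 30 x 18 = 540 dm^2
Conversion: 540 x 0.1076 = 58.10 sq ft


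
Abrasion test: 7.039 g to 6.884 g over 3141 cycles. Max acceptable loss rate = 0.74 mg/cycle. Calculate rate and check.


Rate = 0.049 mg/cycle
Passes: Yes

Loss = 7.039 - 6.884 = 0.155 g
Rate = 0.155 g / 3141 cycles x 1000 = 0.049 mg/cycle
Max = 0.74 mg/cycle
Passes: Yes


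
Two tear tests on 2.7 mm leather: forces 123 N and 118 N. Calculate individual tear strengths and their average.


Tear 1 = 123 / 2.7 = 45.6 N/mm
Tear 2 = 118 / 2.7 = 43.7 N/mm
Average = (45.6 + 43.7) / 2 = 44.7 N/mm


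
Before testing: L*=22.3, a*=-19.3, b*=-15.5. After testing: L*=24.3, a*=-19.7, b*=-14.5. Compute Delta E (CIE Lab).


dL = 24.3 - 22.3 = 2.0
da = -19.7 - (-19.3) = -0.4
db = -14.5 - (-15.5) = 1.0
dE = sqrt((2.0)^2 + (-0.4)^2 + (1.0)^2) = 2.27


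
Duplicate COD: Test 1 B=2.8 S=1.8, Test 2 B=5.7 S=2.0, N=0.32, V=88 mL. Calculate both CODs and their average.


COD1 = 29.1 mg/L
COD2 = 107.6 mg/L
Average = 68.4 mg/L


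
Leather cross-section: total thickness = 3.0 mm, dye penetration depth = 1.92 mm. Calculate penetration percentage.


64.0%


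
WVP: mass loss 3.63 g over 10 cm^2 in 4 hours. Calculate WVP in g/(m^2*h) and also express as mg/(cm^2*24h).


WVP = 907.50 g/(m^2*h)
Daily rate = 2178.00 mg/(cm^2*24h)

WVP = 3.63 / (10 x 4) x 10000 = 907.50 g/(m^2*h)
Mass loss in mg = 3.63 x 1000 = 3630 mg
Per cm^2 per 24h in mg: 3630 x 24 / (10 x 4) = 87120 / 40 = 2178.00 mg/(cm^2*24h)


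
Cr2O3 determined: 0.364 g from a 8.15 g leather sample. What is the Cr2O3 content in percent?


Cr2O3% = 0.364 / 8.15 x 100
Cr2O3% = 4.47%


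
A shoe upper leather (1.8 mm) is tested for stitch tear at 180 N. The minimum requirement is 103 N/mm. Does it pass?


STS = 100.0 N/mm
Passes: No

STS = 180 / 1.8 = 100.0 N/mm
Minimum required: 103 N/mm
Passes: No


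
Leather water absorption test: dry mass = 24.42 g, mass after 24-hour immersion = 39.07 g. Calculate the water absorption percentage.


60.0%

Water absorbed = 39.07 - 24.42 = 14.65 g
WA% = 14.65 / 24.42 x 100 = 60.0%


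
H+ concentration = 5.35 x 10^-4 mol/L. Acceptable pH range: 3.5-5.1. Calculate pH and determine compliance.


pH = -log10(5.35 x 10^-4) = 3.27
Range: 3.5 to 5.1
Compliant: No


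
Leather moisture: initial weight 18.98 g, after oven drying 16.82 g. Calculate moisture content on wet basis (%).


Moisture = 18.98 - 16.82 = 2.16 g
MC = 2.16 / 18.98 x 100 = 11.4%


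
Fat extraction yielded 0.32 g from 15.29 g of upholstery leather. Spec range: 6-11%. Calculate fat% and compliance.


Fat content = 2.1%
Compliant: No

Fat% = 0.32 / 15.29 x 100 = 2.1%
Spec range: 6-11%
Compliant: No


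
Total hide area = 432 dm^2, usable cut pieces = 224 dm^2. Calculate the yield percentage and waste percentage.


Yield = 51.9%
Waste = 48.1%

Yield = 224 / 432 x 100 = 51.9%
Waste = 432 - 224 = 208 dm^2
Waste% = 100 - 51.9 = 48.1%


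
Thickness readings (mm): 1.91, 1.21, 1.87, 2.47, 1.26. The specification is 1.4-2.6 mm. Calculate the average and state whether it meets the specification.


Average = 1.74 mm
Within specification: Yes

Sum = 8.72
Average = 8.72 / 5 = 1.74 mm
Specification range: 1.4 to 2.6 mm
Within spec: Yes


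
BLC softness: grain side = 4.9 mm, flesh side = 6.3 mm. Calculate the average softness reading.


5.60 mm

Average = (4.9 + 6.3) / 2
Average = 5.60 mm


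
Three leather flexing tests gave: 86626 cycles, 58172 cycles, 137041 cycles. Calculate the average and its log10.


Average = (86626 + 58172 + 137041) / 3 = 93946 cycles
log10(93946) = 4.97


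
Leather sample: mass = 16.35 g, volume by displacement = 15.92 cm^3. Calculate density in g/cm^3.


1.027 g/cm^3

Density = mass / volume
Density = 16.35 / 15.92 = 1.027 g/cm^3


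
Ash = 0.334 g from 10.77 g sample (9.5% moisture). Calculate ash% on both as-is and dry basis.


As-is ash% = 0.334 / 10.77 x 100 = 3.10%
Dry mass = 10.77 x (100 - 9.5) / 100 = 9.74685 g
Dry-basis ash% = 0.334 / 9.74685 x 100 = 3.43%


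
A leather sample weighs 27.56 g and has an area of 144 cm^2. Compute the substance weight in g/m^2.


1913.9 g/m^2


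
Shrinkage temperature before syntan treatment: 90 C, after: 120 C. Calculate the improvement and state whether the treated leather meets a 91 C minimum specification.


Improvement = 120 - 90 = 30 C
Spec check: 120 C >= 91 C? Yes


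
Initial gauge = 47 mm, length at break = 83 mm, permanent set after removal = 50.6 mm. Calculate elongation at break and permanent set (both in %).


Elongation at break = (83 - 47) / 47 x 100 = 76.6%
Permanent set = (50.6 - 47) / 47 x 100 = 7.7%


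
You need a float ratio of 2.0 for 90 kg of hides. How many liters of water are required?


180.0 L


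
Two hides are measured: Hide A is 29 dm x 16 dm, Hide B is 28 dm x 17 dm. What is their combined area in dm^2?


940 dm^2


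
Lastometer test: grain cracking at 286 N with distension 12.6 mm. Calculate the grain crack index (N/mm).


Grain crack index = force / distension
Index = 286 / 12.6 = 22.7 N/mm


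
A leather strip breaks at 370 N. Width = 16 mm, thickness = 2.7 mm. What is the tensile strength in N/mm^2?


8.56 N/mm^2


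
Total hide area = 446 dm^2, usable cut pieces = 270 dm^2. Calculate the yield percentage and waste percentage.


Yield = 270 / 446 x 100 = 60.5%
Waste = 446 - 270 = 176 dm^2
Waste% = 100 - 60.5 = 39.5%


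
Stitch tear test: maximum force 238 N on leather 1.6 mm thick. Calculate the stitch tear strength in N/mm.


148.8 N/mm

Stitch tear strength = force / thickness
STS = 238 / 1.6 = 148.8 N/mm


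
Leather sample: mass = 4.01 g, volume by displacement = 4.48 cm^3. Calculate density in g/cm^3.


0.895 g/cm^3


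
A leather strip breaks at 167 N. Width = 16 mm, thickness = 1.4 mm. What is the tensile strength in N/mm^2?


Cross-sectional area = 16 x 1.4 = 22.4 mm^2
Tensile strength = 167 / 22.4 = 7.46 N/mm^2


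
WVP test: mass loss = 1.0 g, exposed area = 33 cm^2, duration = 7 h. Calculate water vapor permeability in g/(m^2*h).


43.29 g/(m^2*h)


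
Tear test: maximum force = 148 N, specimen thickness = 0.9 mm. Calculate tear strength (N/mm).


Tear strength = force / thickness
Tear = 148 / 0.9 = 164.4 N/mm


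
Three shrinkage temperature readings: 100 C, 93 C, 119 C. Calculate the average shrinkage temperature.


Average = (100 + 93 + 119) / 3
Average = 312 / 3 = 104.0 C


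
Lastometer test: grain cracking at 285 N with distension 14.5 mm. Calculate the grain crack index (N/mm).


Grain crack index = force / distension
Index = 285 / 14.5 = 19.7 N/mm


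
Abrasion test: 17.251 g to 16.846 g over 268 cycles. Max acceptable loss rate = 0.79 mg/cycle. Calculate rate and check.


Rate = 1.511 mg/cycle
Passes: No


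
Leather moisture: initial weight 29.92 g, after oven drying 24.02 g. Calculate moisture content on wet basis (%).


19.7%

Moisture = 29.92 - 24.02 = 5.90 g
MC = 5.90 / 29.92 x 100 = 19.7%


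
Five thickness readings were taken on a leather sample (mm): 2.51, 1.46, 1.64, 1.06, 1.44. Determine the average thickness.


Sum = 2.51 + 1.46 + 1.64 + 1.06 + 1.44 = 8.11
Average = 8.11 / 5 = 1.62 mm


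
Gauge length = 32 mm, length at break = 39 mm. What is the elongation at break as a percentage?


21.9%

Extension = 39 - 32 = 7 mm
Elongation = 7 / 32 x 100 = 21.9%


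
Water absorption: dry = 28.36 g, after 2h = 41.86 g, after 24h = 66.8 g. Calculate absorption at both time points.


WA (2h) = (41.86 - 28.36) / 28.36 x 100 = 47.6%
WA (24h) = (66.8 - 28.36) / 28.36 x 100 = 135.5%


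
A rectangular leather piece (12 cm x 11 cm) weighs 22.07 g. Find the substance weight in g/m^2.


Area = 12 x 11 = 132 cm^2
SW = 22.07 / 132 x 10000 = 1672.0 g/m^2


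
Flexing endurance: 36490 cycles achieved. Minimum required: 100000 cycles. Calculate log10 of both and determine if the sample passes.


Achieved: log10 = 4.56
Required: log10 = 5.00
Passes: No

log10(36490) = 4.56
log10(100000) = 5.00
Passes: No


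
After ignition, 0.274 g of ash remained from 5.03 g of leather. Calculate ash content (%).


Ash% = 0.274 / 5.03 x 100
Ash% = 5.45%


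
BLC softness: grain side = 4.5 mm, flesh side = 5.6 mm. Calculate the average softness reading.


5.05 mm


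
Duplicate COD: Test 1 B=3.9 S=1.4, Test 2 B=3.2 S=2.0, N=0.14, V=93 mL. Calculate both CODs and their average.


COD1 = 30.1 mg/L
COD2 = 14.5 mg/L
Average = 22.3 mg/L


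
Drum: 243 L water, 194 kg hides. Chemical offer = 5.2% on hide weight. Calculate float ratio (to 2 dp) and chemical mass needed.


Float ratio = 243 / 194 = 1.25
Chemical = 194 x 5.2 / 100 = 10.088 kg


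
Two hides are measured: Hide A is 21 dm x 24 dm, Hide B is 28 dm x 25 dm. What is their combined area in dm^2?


Hide A area = 21 x 24 = 504 dm^2
Hide B area = 28 x 25 = 700 dm^2
Total = 504 + 700 = 1204 dm^2


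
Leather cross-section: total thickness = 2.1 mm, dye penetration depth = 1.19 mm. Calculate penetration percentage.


56.7%


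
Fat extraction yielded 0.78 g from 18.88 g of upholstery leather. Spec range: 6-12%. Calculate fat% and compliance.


Fat% = 0.78 / 18.88 x 100 = 4.1%
Spec range: 6-12%
Compliant: No


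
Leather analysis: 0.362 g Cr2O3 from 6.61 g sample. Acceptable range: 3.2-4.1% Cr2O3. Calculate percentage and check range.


Cr2O3% = 0.362 / 6.61 x 100 = 5.48%
Acceptable range: 3.2 to 4.1%
Within range: No


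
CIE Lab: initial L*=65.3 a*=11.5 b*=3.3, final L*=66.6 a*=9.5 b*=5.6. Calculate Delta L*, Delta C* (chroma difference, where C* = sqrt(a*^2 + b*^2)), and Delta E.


Delta L* = 1.3
Delta C* = -0.94
Delta E = 3.31

Delta L* = 66.6 - 65.3 = 1.3
C1* = sqrt((11.5)^2 + (3.3)^2) = 11.964
C2* = sqrt((9.5)^2 + (5.6)^2) = 11.028
Delta C* = 11.028 - 11.964 = -0.94
Delta E = sqrt((1.3)^2 + (-2.0)^2 + (2.3)^2) = 3.31


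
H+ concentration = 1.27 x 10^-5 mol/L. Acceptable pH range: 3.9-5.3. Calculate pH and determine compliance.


pH = -log10(1.27 x 10^-5) = 4.90
Range: 3.9 to 5.3
Compliant: Yes


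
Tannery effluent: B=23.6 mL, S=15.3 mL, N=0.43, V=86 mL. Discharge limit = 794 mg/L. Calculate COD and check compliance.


COD = (23.6 - 15.3) x 0.43 x 8000 / 86 = 332.0 mg/L
Limit: 794 mg/L
Compliant: Yes


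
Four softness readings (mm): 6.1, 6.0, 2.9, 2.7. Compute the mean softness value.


Sum = 6.1 + 6.0 + 2.9 + 2.7
Mean = 17.7 / 4 = 4.43 mm


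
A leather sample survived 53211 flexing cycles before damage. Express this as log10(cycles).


log10(53211) = 4.73


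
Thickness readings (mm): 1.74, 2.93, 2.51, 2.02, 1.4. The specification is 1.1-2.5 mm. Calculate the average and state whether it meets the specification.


Average = 2.12 mm
Within specification: Yes

Sum = 10.60
Average = 10.60 / 5 = 2.12 mm
Specification range: 1.1 to 2.5 mm
Within spec: Yes


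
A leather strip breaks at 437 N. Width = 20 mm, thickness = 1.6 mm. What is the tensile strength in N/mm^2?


13.66 N/mm^2

Cross-sectional area = 20 x 1.6 = 32.0 mm^2
Tensile strength = 437 / 32.0 = 13.66 N/mm^2


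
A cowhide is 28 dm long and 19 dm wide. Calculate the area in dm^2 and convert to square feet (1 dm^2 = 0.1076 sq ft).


Area = 28 x 19 = 532 dm^2
Conversion: 532 x 0.1076 = 57.24 sq ft


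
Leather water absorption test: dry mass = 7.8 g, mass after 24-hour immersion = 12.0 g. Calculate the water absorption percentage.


53.8%

Water absorbed = 12.0 - 7.8 = 4.20 g
WA% = 4.20 / 7.8 x 100 = 53.8%


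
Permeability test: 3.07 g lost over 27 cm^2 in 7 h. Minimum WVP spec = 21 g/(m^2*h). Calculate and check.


WVP = 3.07 / (27 x 7) x 10000 = 162.43 g/(m^2*h)
Minimum: 21 g/(m^2*h)
Meets spec: Yes


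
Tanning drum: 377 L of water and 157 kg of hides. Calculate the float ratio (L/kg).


2.4


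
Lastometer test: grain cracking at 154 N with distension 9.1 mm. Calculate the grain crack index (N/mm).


Grain crack index = force / distension
Index = 154 / 9.1 = 16.9 N/mm


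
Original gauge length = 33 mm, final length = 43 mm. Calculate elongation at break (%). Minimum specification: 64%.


Extension = 43 - 33 = 10 mm
Elongation = 10 / 33 x 100 = 30.3%
Minimum required: 64%
Meets specification: No


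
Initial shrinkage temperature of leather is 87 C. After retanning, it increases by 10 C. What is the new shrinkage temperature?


New Ts = 87 + 10 = 97 C


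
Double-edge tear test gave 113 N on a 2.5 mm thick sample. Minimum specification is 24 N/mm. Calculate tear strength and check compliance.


Tear strength = 113 / 2.5 = 45.2 N/mm
Required minimum = 24 N/mm
Compliant: Yes


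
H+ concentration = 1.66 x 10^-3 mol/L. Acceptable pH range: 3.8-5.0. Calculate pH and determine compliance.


pH = -log10(1.66 x 10^-3) = 2.78
Range: 3.8 to 5.0
Compliant: No


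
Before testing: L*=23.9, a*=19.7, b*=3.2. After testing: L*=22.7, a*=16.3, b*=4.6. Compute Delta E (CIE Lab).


Delta E = 3.87


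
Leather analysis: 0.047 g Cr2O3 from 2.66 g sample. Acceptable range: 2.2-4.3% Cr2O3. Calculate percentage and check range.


Cr2O3% = 0.047 / 2.66 x 100 = 1.77%
Acceptable range: 2.2 to 4.3%
Within range: No


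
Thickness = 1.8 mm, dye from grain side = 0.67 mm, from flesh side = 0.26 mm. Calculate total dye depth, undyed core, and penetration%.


Total dyed = 0.67 + 0.26 = 0.93 mm
Undyed core = 1.8 - 0.93 = 0.87 mm
Penetration = 0.93 / 1.8 x 100 = 51.7%


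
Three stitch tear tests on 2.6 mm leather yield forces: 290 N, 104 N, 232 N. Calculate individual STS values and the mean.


STS1 = 290 / 2.6 = 111.5 N/mm
STS2 = 104 / 2.6 = 40.0 N/mm
STS3 = 232 / 2.6 = 89.2 N/mm
Mean = (111.5 + 40.0 + 89.2) / 3 = 80.2 N/mm


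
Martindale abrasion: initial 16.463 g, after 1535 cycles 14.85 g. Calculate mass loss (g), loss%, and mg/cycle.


Loss = 16.463 - 14.85 = 1.613 g
Loss% = 1.613 / 16.463 x 100 = 9.80%
Rate = 1.613 / 1535 x 1000 = 1.051 mg/cycle


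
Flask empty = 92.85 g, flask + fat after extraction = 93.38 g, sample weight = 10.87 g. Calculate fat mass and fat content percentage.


Fat mass = 93.38 - 92.85 = 0.53 g
Fat% = 0.53 / 10.87 x 100 = 4.9%


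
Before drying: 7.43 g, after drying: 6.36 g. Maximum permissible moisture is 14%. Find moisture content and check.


Moisture content = 14.4%
Acceptable: No

MC = (7.43 - 6.36) / 7.43 x 100 = 14.4%
Maximum: 14%
Acceptable: No


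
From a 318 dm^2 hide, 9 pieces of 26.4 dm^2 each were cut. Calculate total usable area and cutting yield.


Usable area = 237.6 dm^2
Yield = 74.7%

Total usable = 9 x 26.4 = 237.6 dm^2
Yield = 237.6 / 318 x 100 = 74.7%


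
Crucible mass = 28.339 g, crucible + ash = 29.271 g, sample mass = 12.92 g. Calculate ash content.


Ash mass = 0.932 g
Ash content = 7.21%

Ash mass = 29.271 - 28.339 = 0.932 g
Ash% = 0.932 / 12.92 x 100 = 7.21%


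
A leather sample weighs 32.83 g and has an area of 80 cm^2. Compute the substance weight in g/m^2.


Substance weight = mass / area x 10000
SW = 32.83 / 80 x 10000
SW = 4103.8 g/m^2


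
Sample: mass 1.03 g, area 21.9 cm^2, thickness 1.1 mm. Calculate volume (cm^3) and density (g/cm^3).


Thickness in cm = 1.1 / 10 = 0.11 cm
Volume = 21.9 x 0.11 = 2.409 cm^3
Density = 1.03 / 2.409 = 0.428 g/cm^3


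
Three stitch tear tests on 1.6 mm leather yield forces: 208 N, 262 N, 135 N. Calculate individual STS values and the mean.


STS1 = 208 / 1.6 = 130.0 N/mm
STS2 = 262 / 1.6 = 163.8 N/mm
STS3 = 135 / 1.6 = 84.4 N/mm
Mean = (130.0 + 163.8 + 84.4) / 3 = 126.1 N/mm


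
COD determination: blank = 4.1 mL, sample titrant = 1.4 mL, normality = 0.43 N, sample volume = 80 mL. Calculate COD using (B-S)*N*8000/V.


COD = (4.1 - 1.4) x 0.43 x 8000 / 80
COD = 2.7 x 0.43 x 8000 / 80
COD = 116.1 mg/L


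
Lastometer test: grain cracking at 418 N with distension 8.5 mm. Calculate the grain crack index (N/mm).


49.2 N/mm

Grain crack index = force / distension
Index = 418 / 8.5 = 49.2 N/mm


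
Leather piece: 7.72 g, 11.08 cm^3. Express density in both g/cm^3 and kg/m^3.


0.697 g/cm^3
697 kg/m^3

Density = 7.72 / 11.08 = 0.697 g/cm^3
Convert: 0.697 x 1000 = 697 kg/m^3


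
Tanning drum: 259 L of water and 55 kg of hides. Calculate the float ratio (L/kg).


4.7


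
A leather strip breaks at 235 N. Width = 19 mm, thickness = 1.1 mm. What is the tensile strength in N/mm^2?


11.24 N/mm^2

Cross-sectional area = 19 x 1.1 = 20.9 mm^2
Tensile strength = 235 / 20.9 = 11.24 N/mm^2


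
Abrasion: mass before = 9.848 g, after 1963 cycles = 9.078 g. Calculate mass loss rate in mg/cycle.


Mass loss = 9.848 - 9.078 = 0.770 g
Rate = 0.770 / 1963 x 1000 = 0.392 mg/cycle


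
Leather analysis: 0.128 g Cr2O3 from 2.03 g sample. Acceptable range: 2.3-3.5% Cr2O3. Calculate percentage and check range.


Cr2O3 = 6.31%
Within range: No

Cr2O3% = 0.128 / 2.03 x 100 = 6.31%
Acceptable range: 2.3 to 3.5%
Within range: No


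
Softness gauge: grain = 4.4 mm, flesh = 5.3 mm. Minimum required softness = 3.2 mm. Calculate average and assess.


Average = (4.4 + 5.3) / 2 = 4.85 mm
Minimum = 3.2 mm
Meets requirement: Yes


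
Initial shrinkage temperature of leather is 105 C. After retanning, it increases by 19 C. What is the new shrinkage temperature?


New Ts = 105 + 19 = 124 C


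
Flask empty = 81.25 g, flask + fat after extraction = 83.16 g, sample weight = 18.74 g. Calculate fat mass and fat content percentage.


Fat mass = 1.91 g
Fat content = 10.2%


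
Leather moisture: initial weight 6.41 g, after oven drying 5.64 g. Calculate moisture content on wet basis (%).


12.0%


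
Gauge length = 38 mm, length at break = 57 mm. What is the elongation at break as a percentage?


50.0%


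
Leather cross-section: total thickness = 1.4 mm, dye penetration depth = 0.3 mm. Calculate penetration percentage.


21.4%

Penetration% = 0.3 / 1.4 x 100
Penetration = 21.4%


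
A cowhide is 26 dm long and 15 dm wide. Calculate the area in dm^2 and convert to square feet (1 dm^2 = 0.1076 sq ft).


390 dm^2
41.96 sq ft


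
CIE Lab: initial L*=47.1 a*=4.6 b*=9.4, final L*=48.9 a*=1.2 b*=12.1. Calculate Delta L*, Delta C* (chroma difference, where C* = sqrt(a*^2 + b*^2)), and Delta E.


Delta L* = 48.9 - 47.1 = 1.8
C1* = sqrt((4.6)^2 + (9.4)^2) = 10.465
C2* = sqrt((1.2)^2 + (12.1)^2) = 12.159
Delta C* = 12.159 - 10.465 = 1.69
Delta E = sqrt((1.8)^2 + (-3.4)^2 + (2.7)^2) = 4.70


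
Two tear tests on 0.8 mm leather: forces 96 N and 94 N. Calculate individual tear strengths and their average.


Tear 1 = 120.0 N/mm
Tear 2 = 117.5 N/mm
Average = 118.8 N/mm

Tear 1 = 96 / 0.8 = 120.0 N/mm
Tear 2 = 94 / 0.8 = 117.5 N/mm
Average = (120.0 + 117.5) / 2 = 118.8 N/mm


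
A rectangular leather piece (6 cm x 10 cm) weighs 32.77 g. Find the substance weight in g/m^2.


5461.7 g/m^2


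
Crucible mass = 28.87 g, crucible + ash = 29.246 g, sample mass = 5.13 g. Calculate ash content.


Ash mass = 29.246 - 28.87 = 0.376 g
Ash% = 0.376 / 5.13 x 100 = 7.33%


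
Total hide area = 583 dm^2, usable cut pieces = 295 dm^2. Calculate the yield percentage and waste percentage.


Yield = 295 / 583 x 100 = 50.6%
Waste = 583 - 295 = 288 dm^2
Waste% = 100 - 50.6 = 49.4%


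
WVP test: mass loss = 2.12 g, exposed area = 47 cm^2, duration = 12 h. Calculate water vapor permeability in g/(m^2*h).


37.59 g/(m^2*h)

WVP = mass_loss / (area x time) x 10000
WVP = 2.12 / (47 x 12) x 10000
WVP = 2.12 / 564 x 10000 = 37.59 g/(m^2*h)


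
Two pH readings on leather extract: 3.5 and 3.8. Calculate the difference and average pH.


Difference = 0.3
Average pH = 3.65

Difference = |3.5 - 3.8| = 0.3
Average = (3.5 + 3.8) / 2 = 3.65


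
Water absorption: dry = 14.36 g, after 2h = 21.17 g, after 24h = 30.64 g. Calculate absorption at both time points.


WA (2h) = (21.17 - 14.36) / 14.36 x 100 = 47.4%
WA (24h) = (30.64 - 14.36) / 14.36 x 100 = 113.4%


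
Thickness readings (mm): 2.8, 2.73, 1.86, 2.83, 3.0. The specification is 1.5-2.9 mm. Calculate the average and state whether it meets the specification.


Average = 2.64 mm
Within specification: Yes


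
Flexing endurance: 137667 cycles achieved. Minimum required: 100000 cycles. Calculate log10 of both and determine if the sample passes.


log10(137667) = 5.14
log10(100000) = 5.00
Passes: Yes


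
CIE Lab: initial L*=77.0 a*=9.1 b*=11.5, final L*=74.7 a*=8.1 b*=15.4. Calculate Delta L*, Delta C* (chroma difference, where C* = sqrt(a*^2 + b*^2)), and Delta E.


Delta L* = -2.3
Delta C* = 2.74
Delta E = 4.64

Delta L* = 74.7 - 77.0 = -2.3
C1* = sqrt((9.1)^2 + (11.5)^2) = 14.665
C2* = sqrt((8.1)^2 + (15.4)^2) = 17.400
Delta C* = 17.400 - 14.665 = 2.74
Delta E = sqrt((-2.3)^2 + (-1.0)^2 + (3.9)^2) = 4.64


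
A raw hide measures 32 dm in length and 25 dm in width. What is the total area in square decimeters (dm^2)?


800 dm^2

Area = length x width
Area = 32 x 25 = 800 dm^2


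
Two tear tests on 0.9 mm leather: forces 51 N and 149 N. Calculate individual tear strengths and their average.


Tear 1 = 56.7 N/mm
Tear 2 = 165.6 N/mm
Average = 111.2 N/mm


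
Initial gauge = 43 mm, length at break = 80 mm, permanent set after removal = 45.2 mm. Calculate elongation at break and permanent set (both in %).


Elongation at break = (80 - 43) / 43 x 100 = 86.0%
Permanent set = (45.2 - 43) / 43 x 100 = 5.1%


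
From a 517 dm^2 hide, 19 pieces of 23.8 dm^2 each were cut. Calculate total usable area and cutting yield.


Total usable = 19 x 23.8 = 452.2 dm^2
Yield = 452.2 / 517 x 100 = 87.5%


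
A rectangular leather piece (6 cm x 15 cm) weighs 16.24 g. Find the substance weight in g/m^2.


Area = 6 x 15 = 90 cm^2
SW = 16.24 / 90 x 10000 = 1804.4 g/m^2


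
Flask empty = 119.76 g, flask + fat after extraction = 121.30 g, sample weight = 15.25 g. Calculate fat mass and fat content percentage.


Fat mass = 1.54 g
Fat content = 10.1%

Fat mass = 121.30 - 119.76 = 1.54 g
Fat% = 1.54 / 15.25 x 100 = 10.1%


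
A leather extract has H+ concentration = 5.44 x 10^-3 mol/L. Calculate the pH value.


pH = -log10[H+]
pH = -log10(5.44 x 10^-3) = 2.26


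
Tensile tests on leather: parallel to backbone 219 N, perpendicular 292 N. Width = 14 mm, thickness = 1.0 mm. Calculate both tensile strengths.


Parallel = 15.64 N/mm^2
Perpendicular = 20.86 N/mm^2

Area = 14 x 1.0 = 14.0 mm^2
TS (parallel) = 219 / 14.0 = 15.64 N/mm^2
TS (perpendicular) = 292 / 14.0 = 20.86 N/mm^2


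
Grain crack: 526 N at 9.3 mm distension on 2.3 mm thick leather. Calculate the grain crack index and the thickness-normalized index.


Crack index = 56.6 N/mm
Normalized index = 24.6 N/mm per mm


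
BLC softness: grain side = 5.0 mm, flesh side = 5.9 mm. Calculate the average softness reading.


5.45 mm

Average = (5.0 + 5.9) / 2
Average = 5.45 mm


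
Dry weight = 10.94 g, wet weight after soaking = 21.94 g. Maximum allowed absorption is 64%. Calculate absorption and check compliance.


Absorption = 100.5%
Compliant: No


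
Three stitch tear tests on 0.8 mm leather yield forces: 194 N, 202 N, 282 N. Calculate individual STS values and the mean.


STS1 = 194 / 0.8 = 242.5 N/mm
STS2 = 202 / 0.8 = 252.5 N/mm
STS3 = 282 / 0.8 = 352.5 N/mm
Mean = (242.5 + 252.5 + 352.5) / 3 = 282.5 N/mm


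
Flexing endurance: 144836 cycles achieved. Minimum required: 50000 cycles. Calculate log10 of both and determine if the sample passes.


log10(144836) = 5.16
log10(50000) = 4.70
Passes: Yes


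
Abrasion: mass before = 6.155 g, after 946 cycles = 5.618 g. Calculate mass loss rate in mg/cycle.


Mass loss = 6.155 - 5.618 = 0.537 g
Rate = 0.537 / 946 x 1000 = 0.568 mg/cycle


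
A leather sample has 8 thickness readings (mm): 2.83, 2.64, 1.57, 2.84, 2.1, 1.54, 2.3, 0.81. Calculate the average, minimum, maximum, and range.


Average = 2.08 mm
Min = 0.81 mm
Max = 2.84 mm
Range = 2.03 mm

Sum = 16.63
Average = 16.63 / 8 = 2.08 mm
Minimum = 0.81 mm
Maximum = 2.84 mm
Range = 2.84 - 0.81 = 2.03 mm


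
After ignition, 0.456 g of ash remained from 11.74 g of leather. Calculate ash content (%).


3.88%

Ash% = 0.456 / 11.74 x 100
Ash% = 3.88%


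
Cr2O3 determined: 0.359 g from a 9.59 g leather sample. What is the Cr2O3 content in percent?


3.74%


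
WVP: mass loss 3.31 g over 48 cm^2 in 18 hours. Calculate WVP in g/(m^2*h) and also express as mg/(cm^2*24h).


WVP = 38.31 g/(m^2*h)
Daily rate = 91.94 mg/(cm^2*24h)


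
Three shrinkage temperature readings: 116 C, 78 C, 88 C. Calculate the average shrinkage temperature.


Average = (116 + 78 + 88) / 3
Average = 282 / 3 = 94.0 C


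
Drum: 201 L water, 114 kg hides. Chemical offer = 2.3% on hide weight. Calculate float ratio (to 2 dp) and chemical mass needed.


Float ratio = 1.76
Chemical needed = 2.622 kg


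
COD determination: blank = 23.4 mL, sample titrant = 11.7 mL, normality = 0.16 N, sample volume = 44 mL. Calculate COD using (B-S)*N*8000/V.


COD = (23.4 - 11.7) x 0.16 x 8000 / 44
COD = 11.7 x 0.16 x 8000 / 44
COD = 340.4 mg/L


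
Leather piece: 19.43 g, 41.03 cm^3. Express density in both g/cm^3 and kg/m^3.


Density = 19.43 / 41.03 = 0.474 g/cm^3
Convert: 0.474 x 1000 = 474 kg/m^3


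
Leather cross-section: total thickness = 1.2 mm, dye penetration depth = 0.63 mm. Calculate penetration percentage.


52.5%

Penetration% = 0.63 / 1.2 x 100
Penetration = 52.5%
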